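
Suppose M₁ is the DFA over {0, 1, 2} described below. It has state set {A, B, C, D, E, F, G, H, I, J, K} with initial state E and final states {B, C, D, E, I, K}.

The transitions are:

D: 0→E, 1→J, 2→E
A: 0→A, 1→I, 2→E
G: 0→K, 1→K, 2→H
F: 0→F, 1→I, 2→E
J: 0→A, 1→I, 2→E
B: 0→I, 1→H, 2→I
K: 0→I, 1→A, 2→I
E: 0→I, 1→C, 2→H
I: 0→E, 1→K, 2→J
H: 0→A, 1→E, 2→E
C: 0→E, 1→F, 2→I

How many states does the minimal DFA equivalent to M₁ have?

3

Reachable states from the start: {A,C,E,F,H,I,J,K}. Unreachable: {B,D,G} — drop them.
P0 = {C,E,I,K} | {A,F,H,J}.
On input 1, block {C,E,I,K} splits into {C,K} and {E,I}.
Stable partition: {C,K} | {A,F,H,J} | {E,I} — 3 equivalence classes.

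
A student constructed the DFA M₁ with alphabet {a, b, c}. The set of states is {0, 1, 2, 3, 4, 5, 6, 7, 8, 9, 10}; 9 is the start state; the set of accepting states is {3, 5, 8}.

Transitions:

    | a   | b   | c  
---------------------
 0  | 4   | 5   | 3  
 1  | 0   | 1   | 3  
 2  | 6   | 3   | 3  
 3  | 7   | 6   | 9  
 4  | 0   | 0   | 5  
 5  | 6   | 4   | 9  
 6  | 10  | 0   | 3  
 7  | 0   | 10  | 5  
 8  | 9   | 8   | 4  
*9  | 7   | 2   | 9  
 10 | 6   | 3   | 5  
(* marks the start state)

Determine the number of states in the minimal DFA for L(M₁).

4

First remove the unreachable states {1,8}; 9 states remain.
Initial partition by acceptance: {3,5} | {0,2,4,6,7,9,10}.
Refine {0,2,4,6,7,9,10} on symbol b: members go to different blocks, giving {4,6,7,9} and {0,2,10}.
Split {4,6,7,9} by δ(·,a) → {4,6,7} and {9}.
No further refinement is possible. Final partition (4 blocks): {3,5} | {4,6,7} | {0,2,10} | {9}.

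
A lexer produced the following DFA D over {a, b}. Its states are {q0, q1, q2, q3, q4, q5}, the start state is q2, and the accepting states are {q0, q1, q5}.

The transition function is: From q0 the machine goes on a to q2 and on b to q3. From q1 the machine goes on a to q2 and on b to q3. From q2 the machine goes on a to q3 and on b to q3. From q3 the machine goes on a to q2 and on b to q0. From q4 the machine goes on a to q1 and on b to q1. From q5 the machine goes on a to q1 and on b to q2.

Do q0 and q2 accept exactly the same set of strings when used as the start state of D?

Reachable states from the start: {q0,q2,q3}. Unreachable: {q1,q4,q5} — drop them.
Initial partition by acceptance: {q0} | {q2,q3}.
Split {q2,q3} by δ(·,b) → {q2} and {q3}.
Stable partition: {q0} | {q2} | {q3} — 3 equivalence classes.
q0 and q2 end up in different blocks, so they are distinguishable. For instance, the string 'ε' is accepted from only q0.

No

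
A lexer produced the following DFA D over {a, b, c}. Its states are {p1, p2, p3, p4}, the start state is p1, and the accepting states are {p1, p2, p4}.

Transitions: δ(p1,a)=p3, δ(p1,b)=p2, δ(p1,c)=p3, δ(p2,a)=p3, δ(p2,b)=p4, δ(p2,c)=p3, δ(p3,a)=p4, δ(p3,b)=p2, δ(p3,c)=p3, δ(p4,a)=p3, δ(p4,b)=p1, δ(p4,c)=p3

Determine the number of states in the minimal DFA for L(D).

2

All states are reachable from the start state.
Initial partition by acceptance: {p1,p2,p4} | {p3}.
No further refinement is possible. Final partition (2 blocks): {p1,p2,p4} | {p3}.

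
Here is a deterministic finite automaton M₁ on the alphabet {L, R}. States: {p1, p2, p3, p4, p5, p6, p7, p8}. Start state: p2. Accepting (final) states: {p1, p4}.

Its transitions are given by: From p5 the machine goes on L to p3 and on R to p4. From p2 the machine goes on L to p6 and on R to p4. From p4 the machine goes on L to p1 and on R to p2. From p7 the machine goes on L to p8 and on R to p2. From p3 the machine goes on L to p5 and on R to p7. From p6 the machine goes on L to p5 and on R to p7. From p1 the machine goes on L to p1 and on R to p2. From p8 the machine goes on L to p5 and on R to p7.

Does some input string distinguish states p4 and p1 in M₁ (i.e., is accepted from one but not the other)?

No

Every state is reachable, so we keep all 8.
Start with accepting vs non-accepting: {p1,p4} | {p2,p3,p5,p6,p7,p8}.
On input R, block {p2,p3,p5,p6,p7,p8} splits into {p3,p6,p7,p8} and {p2,p5}.
Split {p3,p6,p7,p8} by δ(·,L) → {p3,p6,p8} and {p7}.
No further refinement is possible. Final partition (4 blocks): {p1,p4} | {p3,p6,p8} | {p2,p5} | {p7}.
p4 and p1 lie in the same block of the stable partition, so they are equivalent — no string distinguishes them.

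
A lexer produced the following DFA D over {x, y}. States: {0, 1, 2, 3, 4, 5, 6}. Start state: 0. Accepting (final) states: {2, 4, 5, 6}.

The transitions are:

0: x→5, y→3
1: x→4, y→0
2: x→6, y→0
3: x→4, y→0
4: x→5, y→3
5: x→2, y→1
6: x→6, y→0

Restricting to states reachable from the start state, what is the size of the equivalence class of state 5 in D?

4

Every state is reachable, so we keep all 7.
Start with accepting vs non-accepting: {2,4,5,6} | {0,1,3}.
Stable partition: {2,4,5,6} | {0,1,3} — 2 equivalence classes.
The equivalence class containing 5 is {2,4,5,6}, of size 4.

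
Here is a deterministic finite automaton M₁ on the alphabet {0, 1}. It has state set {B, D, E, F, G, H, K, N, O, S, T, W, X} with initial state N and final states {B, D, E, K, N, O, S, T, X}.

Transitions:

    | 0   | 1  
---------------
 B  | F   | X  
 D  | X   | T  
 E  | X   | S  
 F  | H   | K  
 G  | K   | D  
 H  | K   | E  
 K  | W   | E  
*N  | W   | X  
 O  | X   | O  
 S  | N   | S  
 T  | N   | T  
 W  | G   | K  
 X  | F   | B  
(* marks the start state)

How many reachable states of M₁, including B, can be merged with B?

First remove the unreachable states {O}; 12 states remain.
P0 = {B,D,E,K,N,S,T,X} | {F,G,H,W}.
On input 0, block {B,D,E,K,N,S,T,X} splits into {B,K,N,X} and {D,E,S,T}.
On input 1, block {B,K,N,X} splits into {B,N,X} and {K}.
Refine {F,G,H,W} on symbol 0: members go to different blocks, giving {F,W} and {G,H}.
Stable partition: {B,N,X} | {F,W} | {D,E,S,T} | {K} | {G,H} — 5 equivalence classes.
State B belongs to the block {B,N,X}, which has 3 states.

3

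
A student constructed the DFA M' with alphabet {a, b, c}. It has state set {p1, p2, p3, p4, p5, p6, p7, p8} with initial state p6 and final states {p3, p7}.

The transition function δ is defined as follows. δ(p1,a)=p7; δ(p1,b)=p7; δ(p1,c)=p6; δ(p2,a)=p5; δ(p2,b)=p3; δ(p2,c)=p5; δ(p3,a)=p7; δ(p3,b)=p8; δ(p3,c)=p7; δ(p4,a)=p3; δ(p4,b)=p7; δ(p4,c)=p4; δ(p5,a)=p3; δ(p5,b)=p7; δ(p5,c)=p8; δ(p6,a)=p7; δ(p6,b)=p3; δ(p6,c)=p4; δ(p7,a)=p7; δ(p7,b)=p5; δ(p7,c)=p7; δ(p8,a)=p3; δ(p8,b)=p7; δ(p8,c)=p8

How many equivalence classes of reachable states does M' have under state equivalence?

Reachable states from the start: {p3,p4,p5,p6,p7,p8}. Unreachable: {p1,p2} — drop them.
P0 = {p3,p7} | {p4,p5,p6,p8}.
No further refinement is possible. Final partition (2 blocks): {p3,p7} | {p4,p5,p6,p8}.

2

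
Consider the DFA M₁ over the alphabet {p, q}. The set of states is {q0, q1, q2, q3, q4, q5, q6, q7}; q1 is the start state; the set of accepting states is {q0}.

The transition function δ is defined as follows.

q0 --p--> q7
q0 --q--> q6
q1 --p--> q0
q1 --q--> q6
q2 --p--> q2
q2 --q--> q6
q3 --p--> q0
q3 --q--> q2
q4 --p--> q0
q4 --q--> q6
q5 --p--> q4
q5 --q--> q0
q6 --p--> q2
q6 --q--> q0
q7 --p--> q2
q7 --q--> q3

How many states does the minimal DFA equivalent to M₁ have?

Reachable states from the start: {q0,q1,q2,q3,q6,q7}. Unreachable: {q4,q5} — drop them.
Initial partition by acceptance: {q0} | {q1,q2,q3,q6,q7}.
Split {q1,q2,q3,q6,q7} by δ(·,p) → {q2,q6,q7} and {q1,q3}.
Split {q2,q6,q7} by δ(·,q) → {q2} and {q6} and {q7}.
Split {q1,q3} by δ(·,q) → {q1} and {q3}.
The partition is now stable with 6 blocks: {q0} | {q2} | {q1} | {q6} | {q7} | {q3}.

6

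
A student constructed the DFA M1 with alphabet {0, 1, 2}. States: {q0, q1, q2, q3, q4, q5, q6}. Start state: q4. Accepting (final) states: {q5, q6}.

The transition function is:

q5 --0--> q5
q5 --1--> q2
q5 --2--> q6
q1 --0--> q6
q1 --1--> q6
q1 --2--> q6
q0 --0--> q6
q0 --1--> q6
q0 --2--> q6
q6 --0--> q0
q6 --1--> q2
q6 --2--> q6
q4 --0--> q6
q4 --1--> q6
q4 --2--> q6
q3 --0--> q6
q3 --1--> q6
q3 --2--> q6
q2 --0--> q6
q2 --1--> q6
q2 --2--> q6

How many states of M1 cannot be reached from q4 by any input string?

3

No path from q4 leads to q1, q3, q5; the other 4 states are all reachable.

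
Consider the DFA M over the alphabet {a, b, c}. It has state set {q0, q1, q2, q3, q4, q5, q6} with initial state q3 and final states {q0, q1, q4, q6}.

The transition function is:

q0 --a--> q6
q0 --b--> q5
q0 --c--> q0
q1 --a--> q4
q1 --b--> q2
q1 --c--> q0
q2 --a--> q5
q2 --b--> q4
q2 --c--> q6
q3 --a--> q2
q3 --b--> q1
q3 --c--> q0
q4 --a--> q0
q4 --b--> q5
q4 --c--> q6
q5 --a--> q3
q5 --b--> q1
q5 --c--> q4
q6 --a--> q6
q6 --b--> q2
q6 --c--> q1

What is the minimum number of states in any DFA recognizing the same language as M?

P0 = {q0,q1,q4,q6} | {q2,q3,q5}.
The partition is now stable with 2 blocks: {q0,q1,q4,q6} | {q2,q3,q5}.

2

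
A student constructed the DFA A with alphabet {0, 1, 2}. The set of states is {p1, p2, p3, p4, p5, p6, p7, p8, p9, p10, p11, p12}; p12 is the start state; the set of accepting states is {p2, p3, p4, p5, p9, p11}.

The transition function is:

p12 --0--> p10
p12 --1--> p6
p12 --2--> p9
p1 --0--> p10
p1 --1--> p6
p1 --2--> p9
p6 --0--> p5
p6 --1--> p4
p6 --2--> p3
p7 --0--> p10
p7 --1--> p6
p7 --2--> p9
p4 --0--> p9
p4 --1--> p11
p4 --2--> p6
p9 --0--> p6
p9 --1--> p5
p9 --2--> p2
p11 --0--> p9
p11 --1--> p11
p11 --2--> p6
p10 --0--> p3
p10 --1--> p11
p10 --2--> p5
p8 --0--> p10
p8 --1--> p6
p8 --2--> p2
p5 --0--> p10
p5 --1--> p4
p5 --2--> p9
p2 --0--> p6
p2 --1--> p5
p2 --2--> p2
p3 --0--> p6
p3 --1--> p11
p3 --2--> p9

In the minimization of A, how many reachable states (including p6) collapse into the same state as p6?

First remove the unreachable states {p1,p7,p8}; 9 states remain.
P0 = {p2,p3,p4,p5,p9,p11} | {p6,p10,p12}.
Split {p2,p3,p4,p5,p9,p11} by δ(·,0) → {p2,p3,p5,p9} and {p4,p11}.
Refine {p2,p3,p5,p9} on symbol 1: members go to different blocks, giving {p2,p9} and {p3,p5}.
Refine {p6,p10,p12} on symbol 0: members go to different blocks, giving {p6,p10} and {p12}.
No further refinement is possible. Final partition (5 blocks): {p2,p9} | {p6,p10} | {p4,p11} | {p3,p5} | {p12}.
The equivalence class containing p6 is {p6,p10}, of size 2.

2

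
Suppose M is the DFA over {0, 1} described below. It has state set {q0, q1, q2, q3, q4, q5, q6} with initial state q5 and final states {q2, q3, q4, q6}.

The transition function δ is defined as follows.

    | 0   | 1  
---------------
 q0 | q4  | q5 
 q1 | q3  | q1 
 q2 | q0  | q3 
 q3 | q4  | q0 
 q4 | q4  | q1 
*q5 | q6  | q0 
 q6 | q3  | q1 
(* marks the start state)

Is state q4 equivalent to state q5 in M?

No

Reachable states from the start: {q0,q1,q3,q4,q5,q6}. Unreachable: {q2} — drop them.
Start with accepting vs non-accepting: {q3,q4,q6} | {q0,q1,q5}.
Stable partition: {q3,q4,q6} | {q0,q1,q5} — 2 equivalence classes.
q4 and q5 end up in different blocks, so they are distinguishable. For instance, the string 'ε' is accepted from only q4.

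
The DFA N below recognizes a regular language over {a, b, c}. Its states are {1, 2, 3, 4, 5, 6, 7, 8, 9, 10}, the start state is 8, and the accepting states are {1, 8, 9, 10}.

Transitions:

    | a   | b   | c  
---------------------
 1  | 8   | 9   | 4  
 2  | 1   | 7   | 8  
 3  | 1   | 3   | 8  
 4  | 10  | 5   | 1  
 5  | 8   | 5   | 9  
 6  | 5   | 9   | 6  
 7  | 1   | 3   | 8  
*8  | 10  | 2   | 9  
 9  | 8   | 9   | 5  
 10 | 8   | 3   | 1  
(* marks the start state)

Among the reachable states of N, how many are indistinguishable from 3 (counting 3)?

3

States {6} cannot be reached from the start state, so discard them.
Start with accepting vs non-accepting: {1,8,9,10} | {2,3,4,5,7}.
Refine {1,8,9,10} on symbol b: members go to different blocks, giving {1,9} and {8,10}.
Refine {2,3,4,5,7} on symbol a: members go to different blocks, giving {2,3,7} and {4,5}.
The partition is now stable with 4 blocks: {1,9} | {2,3,7} | {8,10} | {4,5}.
State 3 belongs to the block {2,3,7}, which has 3 states.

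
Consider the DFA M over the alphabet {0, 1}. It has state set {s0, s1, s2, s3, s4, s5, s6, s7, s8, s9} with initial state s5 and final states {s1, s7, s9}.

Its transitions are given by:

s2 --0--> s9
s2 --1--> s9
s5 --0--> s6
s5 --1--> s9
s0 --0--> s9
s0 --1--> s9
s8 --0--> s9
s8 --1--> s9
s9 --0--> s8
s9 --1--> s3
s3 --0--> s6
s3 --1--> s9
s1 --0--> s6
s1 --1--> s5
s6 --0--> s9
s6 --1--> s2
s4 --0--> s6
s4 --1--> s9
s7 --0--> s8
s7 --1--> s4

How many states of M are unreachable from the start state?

Starting at s5 and following transitions, the reachable set is {s2, s3, s5, s6, s8, s9}. That leaves s0, s1, s4, s7 unreachable — 4 in total.

4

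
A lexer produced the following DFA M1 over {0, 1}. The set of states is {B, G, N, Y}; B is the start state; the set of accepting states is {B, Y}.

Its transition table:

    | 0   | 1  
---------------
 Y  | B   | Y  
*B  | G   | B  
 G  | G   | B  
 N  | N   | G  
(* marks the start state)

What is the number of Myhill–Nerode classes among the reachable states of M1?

2

First remove the unreachable states {N,Y}; 2 states remain.
Start with accepting vs non-accepting: {B} | {G}.
The partition is now stable with 2 blocks: {B} | {G}.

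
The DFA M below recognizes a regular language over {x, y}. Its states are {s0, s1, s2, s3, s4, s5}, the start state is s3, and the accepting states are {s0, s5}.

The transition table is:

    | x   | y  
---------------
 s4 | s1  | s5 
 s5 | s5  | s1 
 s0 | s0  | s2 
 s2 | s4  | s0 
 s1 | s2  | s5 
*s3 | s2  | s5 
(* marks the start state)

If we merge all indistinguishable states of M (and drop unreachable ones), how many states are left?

2

Every state is reachable, so we keep all 6.
Initial partition by acceptance: {s0,s5} | {s1,s2,s3,s4}.
The partition is now stable with 2 blocks: {s0,s5} | {s1,s2,s3,s4}.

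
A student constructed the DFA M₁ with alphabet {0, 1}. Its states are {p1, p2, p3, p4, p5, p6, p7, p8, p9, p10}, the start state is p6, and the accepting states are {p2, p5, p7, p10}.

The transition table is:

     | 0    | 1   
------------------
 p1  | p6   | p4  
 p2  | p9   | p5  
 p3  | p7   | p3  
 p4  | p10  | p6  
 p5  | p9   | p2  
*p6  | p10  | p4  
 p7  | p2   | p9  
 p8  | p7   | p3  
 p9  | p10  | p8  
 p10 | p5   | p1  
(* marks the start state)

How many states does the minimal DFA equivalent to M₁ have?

Start with accepting vs non-accepting: {p2,p5,p7,p10} | {p1,p3,p4,p6,p8,p9}.
Split {p2,p5,p7,p10} by δ(·,0) → {p2,p5} and {p7,p10}.
Refine {p1,p3,p4,p6,p8,p9} on symbol 0: members go to different blocks, giving {p3,p4,p6,p8,p9} and {p1}.
Refine {p7,p10} on symbol 1: members go to different blocks, giving {p7} and {p10}.
Refine {p3,p4,p6,p8,p9} on symbol 0: members go to different blocks, giving {p4,p6,p9} and {p3,p8}.
Split {p4,p6,p9} by δ(·,1) → {p4,p6} and {p9}.
The partition is now stable with 7 blocks: {p2,p5} | {p4,p6} | {p7} | {p1} | {p10} | {p3,p8} | {p9}.

7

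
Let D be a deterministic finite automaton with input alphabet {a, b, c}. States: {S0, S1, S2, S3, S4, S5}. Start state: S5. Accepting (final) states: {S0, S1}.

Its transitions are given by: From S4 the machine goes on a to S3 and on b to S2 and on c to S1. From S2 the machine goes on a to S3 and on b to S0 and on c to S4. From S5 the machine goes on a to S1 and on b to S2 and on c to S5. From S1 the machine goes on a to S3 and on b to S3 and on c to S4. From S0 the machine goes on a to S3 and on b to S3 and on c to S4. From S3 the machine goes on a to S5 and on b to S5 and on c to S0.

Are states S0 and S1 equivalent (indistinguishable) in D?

Yes

Start with accepting vs non-accepting: {S0,S1} | {S2,S3,S4,S5}.
Refine {S2,S3,S4,S5} on symbol a: members go to different blocks, giving {S2,S3,S4} and {S5}.
Split {S2,S3,S4} by δ(·,a) → {S2,S4} and {S3}.
Split {S2,S4} by δ(·,b) → {S2} and {S4}.
The partition is now stable with 5 blocks: {S0,S1} | {S2} | {S5} | {S3} | {S4}.
S0 and S1 lie in the same block of the stable partition, so they are equivalent — no string distinguishes them.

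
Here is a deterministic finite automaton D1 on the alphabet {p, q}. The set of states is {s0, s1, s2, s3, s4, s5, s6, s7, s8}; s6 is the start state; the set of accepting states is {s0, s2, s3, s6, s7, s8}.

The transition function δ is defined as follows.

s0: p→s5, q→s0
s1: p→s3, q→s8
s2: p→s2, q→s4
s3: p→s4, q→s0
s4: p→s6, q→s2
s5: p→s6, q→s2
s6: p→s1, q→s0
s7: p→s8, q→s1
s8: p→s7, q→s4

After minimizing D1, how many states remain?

3

Start with accepting vs non-accepting: {s0,s2,s3,s6,s7,s8} | {s1,s4,s5}.
Refine {s0,s2,s3,s6,s7,s8} on symbol p: members go to different blocks, giving {s0,s3,s6} and {s2,s7,s8}.
Stable partition: {s0,s3,s6} | {s1,s4,s5} | {s2,s7,s8} — 3 equivalence classes.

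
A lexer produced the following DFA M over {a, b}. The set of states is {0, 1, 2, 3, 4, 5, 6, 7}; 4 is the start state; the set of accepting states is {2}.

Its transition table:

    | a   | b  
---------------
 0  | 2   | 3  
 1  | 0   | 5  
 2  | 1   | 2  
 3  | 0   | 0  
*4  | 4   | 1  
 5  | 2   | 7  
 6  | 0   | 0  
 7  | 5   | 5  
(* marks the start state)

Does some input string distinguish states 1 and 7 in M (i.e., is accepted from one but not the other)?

No

Reachable states from the start: {0,1,2,3,4,5,7}. Unreachable: {6} — drop them.
P0 = {2} | {0,1,3,4,5,7}.
Refine {0,1,3,4,5,7} on symbol a: members go to different blocks, giving {1,3,4,7} and {0,5}.
Refine {1,3,4,7} on symbol a: members go to different blocks, giving {1,3,7} and {4}.
No further refinement is possible. Final partition (4 blocks): {2} | {1,3,7} | {0,5} | {4}.
1 and 7 lie in the same block of the stable partition, so they are equivalent — no string distinguishes them.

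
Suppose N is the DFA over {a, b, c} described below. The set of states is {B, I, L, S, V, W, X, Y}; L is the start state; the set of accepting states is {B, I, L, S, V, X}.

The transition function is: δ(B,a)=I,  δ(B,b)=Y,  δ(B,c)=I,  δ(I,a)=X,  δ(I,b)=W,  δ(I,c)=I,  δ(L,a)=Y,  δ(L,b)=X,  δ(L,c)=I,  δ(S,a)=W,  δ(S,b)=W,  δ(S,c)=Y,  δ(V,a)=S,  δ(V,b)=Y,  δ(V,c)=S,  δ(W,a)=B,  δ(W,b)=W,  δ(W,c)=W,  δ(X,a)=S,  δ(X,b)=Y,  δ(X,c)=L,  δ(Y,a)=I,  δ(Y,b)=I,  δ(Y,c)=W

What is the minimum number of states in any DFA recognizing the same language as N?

7

States {V} cannot be reached from the start state, so discard them.
Start with accepting vs non-accepting: {B,I,L,S,X} | {W,Y}.
On input a, block {B,I,L,S,X} splits into {B,I,X} and {L,S}.
Refine {B,I,X} on symbol a: members go to different blocks, giving {B,I} and {X}.
On input a, block {B,I} splits into {I} and {B}.
Split {W,Y} by δ(·,a) → {W} and {Y}.
Refine {L,S} on symbol a: members go to different blocks, giving {S} and {L}.
Stable partition: {I} | {W} | {S} | {X} | {B} | {Y} | {L} — 7 equivalence classes.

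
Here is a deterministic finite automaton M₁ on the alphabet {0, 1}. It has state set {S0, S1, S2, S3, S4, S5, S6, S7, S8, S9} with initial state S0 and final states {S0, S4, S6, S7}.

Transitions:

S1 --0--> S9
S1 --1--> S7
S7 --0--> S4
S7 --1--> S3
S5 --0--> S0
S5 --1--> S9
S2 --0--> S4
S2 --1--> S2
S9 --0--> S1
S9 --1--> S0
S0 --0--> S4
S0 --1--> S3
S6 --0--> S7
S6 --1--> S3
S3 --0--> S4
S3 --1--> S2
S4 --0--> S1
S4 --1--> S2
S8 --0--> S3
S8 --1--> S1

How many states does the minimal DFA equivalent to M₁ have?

Reachable states from the start: {S0,S1,S2,S3,S4,S7,S9}. Unreachable: {S5,S6,S8} — drop them.
P0 = {S0,S4,S7} | {S1,S2,S3,S9}.
Split {S0,S4,S7} by δ(·,0) → {S0,S7} and {S4}.
Split {S1,S2,S3,S9} by δ(·,0) → {S1,S9} and {S2,S3}.
No further refinement is possible. Final partition (4 blocks): {S0,S7} | {S1,S9} | {S4} | {S2,S3}.

4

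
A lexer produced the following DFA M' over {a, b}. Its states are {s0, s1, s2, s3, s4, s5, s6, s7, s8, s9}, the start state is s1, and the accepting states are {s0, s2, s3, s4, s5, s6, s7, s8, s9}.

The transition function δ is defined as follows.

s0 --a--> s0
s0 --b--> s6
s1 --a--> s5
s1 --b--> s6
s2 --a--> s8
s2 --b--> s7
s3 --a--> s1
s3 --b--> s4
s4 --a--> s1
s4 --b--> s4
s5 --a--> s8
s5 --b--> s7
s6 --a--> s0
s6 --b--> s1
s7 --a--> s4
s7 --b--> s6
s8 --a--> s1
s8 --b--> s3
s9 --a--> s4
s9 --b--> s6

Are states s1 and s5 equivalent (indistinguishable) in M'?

No

Reachable states from the start: {s0,s1,s3,s4,s5,s6,s7,s8}. Unreachable: {s2,s9} — drop them.
Initial partition by acceptance: {s0,s3,s4,s5,s6,s7,s8} | {s1}.
Split {s0,s3,s4,s5,s6,s7,s8} by δ(·,a) → {s0,s5,s6,s7} and {s3,s4,s8}.
On input a, block {s0,s5,s6,s7} splits into {s0,s6} and {s5,s7}.
Refine {s0,s6} on symbol b: members go to different blocks, giving {s0} and {s6}.
Split {s5,s7} by δ(·,b) → {s5} and {s7}.
Stable partition: {s0} | {s1} | {s3,s4,s8} | {s5} | {s6} | {s7} — 6 equivalence classes.
s1 and s5 end up in different blocks, so they are distinguishable. For instance, the string 'ε' is accepted from only s5.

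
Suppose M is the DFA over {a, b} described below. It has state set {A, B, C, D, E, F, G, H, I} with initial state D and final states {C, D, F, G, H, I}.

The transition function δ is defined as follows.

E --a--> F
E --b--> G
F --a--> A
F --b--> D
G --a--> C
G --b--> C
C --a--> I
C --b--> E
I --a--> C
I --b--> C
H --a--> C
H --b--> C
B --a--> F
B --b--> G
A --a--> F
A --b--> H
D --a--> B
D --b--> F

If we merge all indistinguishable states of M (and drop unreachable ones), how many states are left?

P0 = {C,D,F,G,H,I} | {A,B,E}.
On input a, block {C,D,F,G,H,I} splits into {C,G,H,I} and {D,F}.
On input b, block {C,G,H,I} splits into {G,H,I} and {C}.
Stable partition: {G,H,I} | {A,B,E} | {D,F} | {C} — 4 equivalence classes.

4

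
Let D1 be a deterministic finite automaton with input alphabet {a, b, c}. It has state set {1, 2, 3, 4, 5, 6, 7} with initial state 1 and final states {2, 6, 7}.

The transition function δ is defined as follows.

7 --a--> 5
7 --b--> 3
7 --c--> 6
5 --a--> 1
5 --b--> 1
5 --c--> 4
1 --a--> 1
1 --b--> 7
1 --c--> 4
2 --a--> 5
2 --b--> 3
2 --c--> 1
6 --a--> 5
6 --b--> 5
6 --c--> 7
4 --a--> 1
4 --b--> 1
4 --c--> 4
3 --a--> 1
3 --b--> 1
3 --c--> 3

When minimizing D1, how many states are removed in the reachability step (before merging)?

No path from 1 leads to 2; the other 6 states are all reachable.

1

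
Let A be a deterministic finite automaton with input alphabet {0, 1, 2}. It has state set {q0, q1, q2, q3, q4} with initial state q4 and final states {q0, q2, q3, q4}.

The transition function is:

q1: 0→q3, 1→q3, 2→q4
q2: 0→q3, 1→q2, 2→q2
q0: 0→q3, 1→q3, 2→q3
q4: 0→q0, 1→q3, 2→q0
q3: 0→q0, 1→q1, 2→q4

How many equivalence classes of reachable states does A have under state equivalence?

Reachable states from the start: {q0,q1,q3,q4}. Unreachable: {q2} — drop them.
Initial partition by acceptance: {q0,q3,q4} | {q1}.
Split {q0,q3,q4} by δ(·,1) → {q0,q4} and {q3}.
Split {q0,q4} by δ(·,0) → {q0} and {q4}.
The partition is now stable with 4 blocks: {q0} | {q1} | {q3} | {q4}.

4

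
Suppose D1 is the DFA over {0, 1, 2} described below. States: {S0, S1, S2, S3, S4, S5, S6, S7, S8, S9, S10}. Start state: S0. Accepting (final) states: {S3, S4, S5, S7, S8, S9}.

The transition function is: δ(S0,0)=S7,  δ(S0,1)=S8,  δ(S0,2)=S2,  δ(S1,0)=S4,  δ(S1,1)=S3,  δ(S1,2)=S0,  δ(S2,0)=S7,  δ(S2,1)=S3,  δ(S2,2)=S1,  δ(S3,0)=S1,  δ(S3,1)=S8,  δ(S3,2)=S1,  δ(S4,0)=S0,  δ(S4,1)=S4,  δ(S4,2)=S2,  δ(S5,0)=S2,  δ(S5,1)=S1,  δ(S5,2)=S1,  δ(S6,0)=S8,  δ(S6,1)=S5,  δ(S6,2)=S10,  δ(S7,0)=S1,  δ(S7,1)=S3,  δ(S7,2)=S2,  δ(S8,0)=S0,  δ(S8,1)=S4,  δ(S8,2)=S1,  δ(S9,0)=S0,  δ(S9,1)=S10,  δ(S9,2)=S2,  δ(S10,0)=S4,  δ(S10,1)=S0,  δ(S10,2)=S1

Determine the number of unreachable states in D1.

No path from S0 leads to S5, S6, S9, S10; the other 7 states are all reachable.

4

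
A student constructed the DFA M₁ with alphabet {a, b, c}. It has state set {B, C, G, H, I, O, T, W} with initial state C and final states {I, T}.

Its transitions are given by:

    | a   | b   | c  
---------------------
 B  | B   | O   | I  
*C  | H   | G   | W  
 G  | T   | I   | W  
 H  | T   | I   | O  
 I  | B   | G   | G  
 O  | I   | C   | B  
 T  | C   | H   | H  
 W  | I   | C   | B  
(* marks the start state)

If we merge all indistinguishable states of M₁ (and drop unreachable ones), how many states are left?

6

Every state is reachable, so we keep all 8.
P0 = {I,T} | {B,C,G,H,O,W}.
Refine {B,C,G,H,O,W} on symbol a: members go to different blocks, giving {G,H,O,W} and {B,C}.
Refine {G,H,O,W} on symbol b: members go to different blocks, giving {O,W} and {G,H}.
Split {B,C} by δ(·,a) → {B} and {C}.
On input a, block {I,T} splits into {T} and {I}.
Stable partition: {T} | {O,W} | {B} | {G,H} | {C} | {I} — 6 equivalence classes.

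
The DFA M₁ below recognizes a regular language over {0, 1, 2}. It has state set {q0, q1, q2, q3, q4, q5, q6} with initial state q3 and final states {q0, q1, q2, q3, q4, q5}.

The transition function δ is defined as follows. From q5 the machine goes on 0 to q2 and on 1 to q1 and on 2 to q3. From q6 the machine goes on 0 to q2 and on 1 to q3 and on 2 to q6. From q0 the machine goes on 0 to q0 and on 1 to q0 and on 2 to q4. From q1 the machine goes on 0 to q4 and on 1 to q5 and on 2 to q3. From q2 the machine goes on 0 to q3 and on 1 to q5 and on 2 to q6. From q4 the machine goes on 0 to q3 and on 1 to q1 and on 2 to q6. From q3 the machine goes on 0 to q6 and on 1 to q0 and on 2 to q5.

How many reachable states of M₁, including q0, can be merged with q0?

1

Every state is reachable, so we keep all 7.
Initial partition by acceptance: {q0,q1,q2,q3,q4,q5} | {q6}.
On input 0, block {q0,q1,q2,q3,q4,q5} splits into {q0,q1,q2,q4,q5} and {q3}.
On input 0, block {q0,q1,q2,q4,q5} splits into {q0,q1,q5} and {q2,q4}.
Refine {q0,q1,q5} on symbol 0: members go to different blocks, giving {q1,q5} and {q0}.
No further refinement is possible. Final partition (5 blocks): {q1,q5} | {q6} | {q3} | {q2,q4} | {q0}.
State q0 belongs to the block {q0}, which has 1 states.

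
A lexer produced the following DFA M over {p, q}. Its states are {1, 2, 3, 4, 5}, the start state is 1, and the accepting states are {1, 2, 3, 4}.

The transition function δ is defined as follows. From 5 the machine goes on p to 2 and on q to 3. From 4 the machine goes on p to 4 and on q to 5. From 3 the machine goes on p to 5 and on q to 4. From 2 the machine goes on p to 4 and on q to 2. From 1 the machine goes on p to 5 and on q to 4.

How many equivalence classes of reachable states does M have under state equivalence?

4

Start with accepting vs non-accepting: {1,2,3,4} | {5}.
On input p, block {1,2,3,4} splits into {1,3} and {2,4}.
Refine {2,4} on symbol q: members go to different blocks, giving {2} and {4}.
Stable partition: {1,3} | {5} | {2} | {4} — 4 equivalence classes.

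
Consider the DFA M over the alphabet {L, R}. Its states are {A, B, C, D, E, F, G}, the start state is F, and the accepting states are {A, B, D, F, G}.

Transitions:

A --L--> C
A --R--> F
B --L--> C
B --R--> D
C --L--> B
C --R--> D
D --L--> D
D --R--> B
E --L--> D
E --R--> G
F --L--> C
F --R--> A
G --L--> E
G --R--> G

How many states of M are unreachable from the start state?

No path from F leads to E, G; the other 5 states are all reachable.

2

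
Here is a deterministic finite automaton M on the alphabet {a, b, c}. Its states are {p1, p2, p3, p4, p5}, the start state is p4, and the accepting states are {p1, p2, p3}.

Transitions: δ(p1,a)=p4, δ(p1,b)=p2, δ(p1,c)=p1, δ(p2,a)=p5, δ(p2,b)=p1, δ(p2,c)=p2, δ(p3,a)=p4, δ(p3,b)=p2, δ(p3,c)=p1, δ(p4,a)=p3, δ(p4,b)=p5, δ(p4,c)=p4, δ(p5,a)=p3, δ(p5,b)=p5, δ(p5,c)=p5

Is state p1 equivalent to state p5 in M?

No

P0 = {p1,p2,p3} | {p4,p5}.
Stable partition: {p1,p2,p3} | {p4,p5} — 2 equivalence classes.
p1 and p5 end up in different blocks, so they are distinguishable. For instance, the string 'ε' is accepted from only p1.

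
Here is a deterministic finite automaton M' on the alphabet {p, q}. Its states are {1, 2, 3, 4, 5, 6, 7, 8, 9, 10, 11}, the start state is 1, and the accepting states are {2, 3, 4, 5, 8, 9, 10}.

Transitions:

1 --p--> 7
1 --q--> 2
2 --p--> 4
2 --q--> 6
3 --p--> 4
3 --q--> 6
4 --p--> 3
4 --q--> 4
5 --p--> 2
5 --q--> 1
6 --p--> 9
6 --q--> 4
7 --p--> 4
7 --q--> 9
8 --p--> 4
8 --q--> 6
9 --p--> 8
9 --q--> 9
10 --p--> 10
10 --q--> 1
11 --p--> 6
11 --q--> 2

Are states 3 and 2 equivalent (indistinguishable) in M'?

Yes

Reachable states from the start: {1,2,3,4,6,7,8,9}. Unreachable: {5,10,11} — drop them.
Initial partition by acceptance: {2,3,4,8,9} | {1,6,7}.
On input q, block {2,3,4,8,9} splits into {2,3,8} and {4,9}.
Refine {1,6,7} on symbol p: members go to different blocks, giving {6,7} and {1}.
No further refinement is possible. Final partition (4 blocks): {2,3,8} | {6,7} | {4,9} | {1}.
3 and 2 lie in the same block of the stable partition, so they are equivalent — no string distinguishes them.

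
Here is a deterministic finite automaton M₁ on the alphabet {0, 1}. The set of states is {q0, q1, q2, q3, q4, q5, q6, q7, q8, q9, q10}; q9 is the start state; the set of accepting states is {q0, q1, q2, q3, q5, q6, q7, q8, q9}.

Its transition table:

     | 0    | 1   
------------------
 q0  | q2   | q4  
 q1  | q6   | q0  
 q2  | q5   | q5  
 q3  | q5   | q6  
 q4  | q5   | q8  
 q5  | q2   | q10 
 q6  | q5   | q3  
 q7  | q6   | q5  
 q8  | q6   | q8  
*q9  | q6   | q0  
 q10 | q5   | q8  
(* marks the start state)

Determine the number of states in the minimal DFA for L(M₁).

Reachable states from the start: {q0,q2,q3,q4,q5,q6,q8,q9,q10}. Unreachable: {q1,q7} — drop them.
P0 = {q0,q2,q3,q5,q6,q8,q9} | {q4,q10}.
Refine {q0,q2,q3,q5,q6,q8,q9} on symbol 1: members go to different blocks, giving {q2,q3,q6,q8,q9} and {q0,q5}.
Refine {q2,q3,q6,q8,q9} on symbol 0: members go to different blocks, giving {q2,q3,q6} and {q8,q9}.
On input 1, block {q2,q3,q6} splits into {q3,q6} and {q2}.
Split {q8,q9} by δ(·,1) → {q8} and {q9}.
Stable partition: {q3,q6} | {q4,q10} | {q0,q5} | {q8} | {q2} | {q9} — 6 equivalence classes.

6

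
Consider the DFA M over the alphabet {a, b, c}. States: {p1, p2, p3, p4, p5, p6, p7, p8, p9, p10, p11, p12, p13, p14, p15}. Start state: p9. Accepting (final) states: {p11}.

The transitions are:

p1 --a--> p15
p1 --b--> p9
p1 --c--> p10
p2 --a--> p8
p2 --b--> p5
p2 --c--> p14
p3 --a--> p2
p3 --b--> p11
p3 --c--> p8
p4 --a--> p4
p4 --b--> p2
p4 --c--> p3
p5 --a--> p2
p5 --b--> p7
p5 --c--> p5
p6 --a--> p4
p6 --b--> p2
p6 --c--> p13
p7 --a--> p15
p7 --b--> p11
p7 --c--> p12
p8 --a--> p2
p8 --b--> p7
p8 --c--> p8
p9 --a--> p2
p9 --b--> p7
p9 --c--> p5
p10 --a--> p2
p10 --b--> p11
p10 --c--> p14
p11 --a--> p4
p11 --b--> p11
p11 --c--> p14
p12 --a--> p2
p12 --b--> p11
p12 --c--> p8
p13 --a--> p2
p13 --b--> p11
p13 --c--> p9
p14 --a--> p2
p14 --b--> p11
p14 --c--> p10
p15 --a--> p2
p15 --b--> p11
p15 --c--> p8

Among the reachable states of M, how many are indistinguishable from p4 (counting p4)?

1

First remove the unreachable states {p1,p6,p13}; 12 states remain.
P0 = {p11} | {p2,p3,p4,p5,p7,p8,p9,p10,p12,p14,p15}.
Split {p2,p3,p4,p5,p7,p8,p9,p10,p12,p14,p15} by δ(·,b) → {p3,p7,p10,p12,p14,p15} and {p2,p4,p5,p8,p9}.
On input a, block {p3,p7,p10,p12,p14,p15} splits into {p3,p10,p12,p14,p15} and {p7}.
On input c, block {p3,p10,p12,p14,p15} splits into {p3,p12,p15} and {p10,p14}.
Split {p2,p4,p5,p8,p9} by δ(·,b) → {p5,p8,p9} and {p2,p4}.
On input a, block {p2,p4} splits into {p2} and {p4}.
The partition is now stable with 7 blocks: {p11} | {p3,p12,p15} | {p5,p8,p9} | {p7} | {p10,p14} | {p2} | {p4}.
State p4 belongs to the block {p4}, which has 1 states.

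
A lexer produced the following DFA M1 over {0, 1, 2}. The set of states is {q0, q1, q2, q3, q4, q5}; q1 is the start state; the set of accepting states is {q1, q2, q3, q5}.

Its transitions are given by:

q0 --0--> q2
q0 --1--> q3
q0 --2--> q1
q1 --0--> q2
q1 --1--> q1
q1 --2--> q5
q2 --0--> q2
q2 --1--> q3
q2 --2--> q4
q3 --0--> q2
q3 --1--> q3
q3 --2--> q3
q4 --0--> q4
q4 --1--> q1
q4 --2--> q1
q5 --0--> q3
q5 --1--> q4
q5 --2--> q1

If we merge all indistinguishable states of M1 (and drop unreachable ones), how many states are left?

Reachable states from the start: {q1,q2,q3,q4,q5}. Unreachable: {q0} — drop them.
Start with accepting vs non-accepting: {q1,q2,q3,q5} | {q4}.
On input 1, block {q1,q2,q3,q5} splits into {q1,q2,q3} and {q5}.
Refine {q1,q2,q3} on symbol 2: members go to different blocks, giving {q1} and {q2} and {q3}.
No further refinement is possible. Final partition (5 blocks): {q1} | {q4} | {q5} | {q2} | {q3}.

5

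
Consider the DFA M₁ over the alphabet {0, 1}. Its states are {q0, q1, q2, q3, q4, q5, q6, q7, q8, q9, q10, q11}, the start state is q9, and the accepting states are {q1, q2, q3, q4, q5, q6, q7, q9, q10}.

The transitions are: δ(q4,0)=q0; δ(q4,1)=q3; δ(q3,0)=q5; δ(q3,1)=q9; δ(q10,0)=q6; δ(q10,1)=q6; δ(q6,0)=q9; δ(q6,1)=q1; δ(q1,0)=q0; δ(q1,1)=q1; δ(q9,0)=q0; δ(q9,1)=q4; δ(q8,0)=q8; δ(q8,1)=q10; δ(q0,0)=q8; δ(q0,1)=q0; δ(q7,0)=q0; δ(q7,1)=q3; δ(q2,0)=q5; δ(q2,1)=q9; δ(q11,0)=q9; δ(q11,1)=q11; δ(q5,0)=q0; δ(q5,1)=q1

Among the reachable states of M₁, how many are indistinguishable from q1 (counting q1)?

Reachable states from the start: {q0,q1,q3,q4,q5,q6,q8,q9,q10}. Unreachable: {q2,q7,q11} — drop them.
P0 = {q1,q3,q4,q5,q6,q9,q10} | {q0,q8}.
Split {q1,q3,q4,q5,q6,q9,q10} by δ(·,0) → {q1,q4,q5,q9} and {q3,q6,q10}.
Split {q1,q4,q5,q9} by δ(·,1) → {q1,q5,q9} and {q4}.
Split {q1,q5,q9} by δ(·,1) → {q1,q5} and {q9}.
On input 1, block {q0,q8} splits into {q0} and {q8}.
Refine {q3,q6,q10} on symbol 0: members go to different blocks, giving {q3} and {q6} and {q10}.
Stable partition: {q1,q5} | {q0} | {q3} | {q4} | {q9} | {q8} | {q6} | {q10} — 8 equivalence classes.
The equivalence class containing q1 is {q1,q5}, of size 2.

2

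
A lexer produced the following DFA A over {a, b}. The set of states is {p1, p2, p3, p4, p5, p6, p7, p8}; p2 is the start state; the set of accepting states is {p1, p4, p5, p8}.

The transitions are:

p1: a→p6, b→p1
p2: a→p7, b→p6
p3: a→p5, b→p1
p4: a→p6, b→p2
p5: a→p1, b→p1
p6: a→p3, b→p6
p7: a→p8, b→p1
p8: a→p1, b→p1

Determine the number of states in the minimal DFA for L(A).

4

Reachable states from the start: {p1,p2,p3,p5,p6,p7,p8}. Unreachable: {p4} — drop them.
Start with accepting vs non-accepting: {p1,p5,p8} | {p2,p3,p6,p7}.
On input a, block {p1,p5,p8} splits into {p5,p8} and {p1}.
On input a, block {p2,p3,p6,p7} splits into {p2,p6} and {p3,p7}.
No further refinement is possible. Final partition (4 blocks): {p5,p8} | {p2,p6} | {p1} | {p3,p7}.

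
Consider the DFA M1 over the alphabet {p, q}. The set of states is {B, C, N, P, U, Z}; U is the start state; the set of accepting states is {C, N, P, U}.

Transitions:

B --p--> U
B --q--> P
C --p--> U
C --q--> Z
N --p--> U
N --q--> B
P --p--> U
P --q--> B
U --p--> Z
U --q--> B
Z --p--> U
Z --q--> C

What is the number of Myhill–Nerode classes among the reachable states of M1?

States {N} cannot be reached from the start state, so discard them.
Start with accepting vs non-accepting: {C,P,U} | {B,Z}.
Refine {C,P,U} on symbol p: members go to different blocks, giving {C,P} and {U}.
No further refinement is possible. Final partition (3 blocks): {C,P} | {B,Z} | {U}.

3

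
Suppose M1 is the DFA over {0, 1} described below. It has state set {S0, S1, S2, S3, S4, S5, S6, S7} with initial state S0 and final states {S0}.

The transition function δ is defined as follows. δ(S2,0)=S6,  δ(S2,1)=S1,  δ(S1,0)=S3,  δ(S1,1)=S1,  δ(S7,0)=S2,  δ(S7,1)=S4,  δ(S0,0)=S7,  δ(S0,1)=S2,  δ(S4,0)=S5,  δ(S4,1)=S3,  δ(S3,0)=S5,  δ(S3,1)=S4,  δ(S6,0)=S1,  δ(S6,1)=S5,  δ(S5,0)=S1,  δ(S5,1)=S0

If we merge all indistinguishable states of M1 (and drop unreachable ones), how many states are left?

Every state is reachable, so we keep all 8.
Start with accepting vs non-accepting: {S0} | {S1,S2,S3,S4,S5,S6,S7}.
Refine {S1,S2,S3,S4,S5,S6,S7} on symbol 1: members go to different blocks, giving {S1,S2,S3,S4,S6,S7} and {S5}.
Split {S1,S2,S3,S4,S6,S7} by δ(·,0) → {S1,S2,S6,S7} and {S3,S4}.
On input 0, block {S1,S2,S6,S7} splits into {S2,S6,S7} and {S1}.
Split {S2,S6,S7} by δ(·,0) → {S2,S7} and {S6}.
Split {S2,S7} by δ(·,0) → {S2} and {S7}.
Stable partition: {S0} | {S2} | {S5} | {S3,S4} | {S1} | {S6} | {S7} — 7 equivalence classes.

7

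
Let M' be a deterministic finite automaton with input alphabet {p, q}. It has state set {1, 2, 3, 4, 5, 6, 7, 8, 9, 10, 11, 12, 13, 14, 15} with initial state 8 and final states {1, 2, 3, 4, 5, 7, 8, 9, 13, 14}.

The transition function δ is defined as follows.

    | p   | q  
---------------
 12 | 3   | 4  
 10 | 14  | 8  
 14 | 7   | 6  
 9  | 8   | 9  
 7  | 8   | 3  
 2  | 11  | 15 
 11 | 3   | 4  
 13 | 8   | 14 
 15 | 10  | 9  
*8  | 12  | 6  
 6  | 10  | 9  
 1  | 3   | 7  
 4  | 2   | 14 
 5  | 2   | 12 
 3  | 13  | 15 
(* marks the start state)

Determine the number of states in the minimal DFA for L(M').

States {1,5} cannot be reached from the start state, so discard them.
P0 = {2,3,4,7,8,9,13,14} | {6,10,11,12,15}.
Split {2,3,4,7,8,9,13,14} by δ(·,p) → {3,4,7,9,13,14} and {2,8}.
Refine {3,4,7,9,13,14} on symbol p: members go to different blocks, giving {4,7,9,13} and {3,14}.
On input q, block {4,7,9,13} splits into {4,7,13} and {9}.
Refine {6,10,11,12,15} on symbol p: members go to different blocks, giving {10,11,12} and {6,15}.
On input q, block {10,11,12} splits into {11,12} and {10}.
No further refinement is possible. Final partition (7 blocks): {4,7,13} | {11,12} | {2,8} | {3,14} | {9} | {6,15} | {10}.

7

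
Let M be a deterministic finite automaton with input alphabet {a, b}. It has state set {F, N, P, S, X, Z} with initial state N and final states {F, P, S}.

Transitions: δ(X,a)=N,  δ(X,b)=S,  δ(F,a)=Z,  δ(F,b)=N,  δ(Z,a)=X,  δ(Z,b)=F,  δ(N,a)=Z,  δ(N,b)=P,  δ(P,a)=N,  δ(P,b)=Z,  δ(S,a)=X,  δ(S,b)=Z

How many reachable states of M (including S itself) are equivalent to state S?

3

Every state is reachable, so we keep all 6.
P0 = {F,P,S} | {N,X,Z}.
Stable partition: {F,P,S} | {N,X,Z} — 2 equivalence classes.
The equivalence class containing S is {F,P,S}, of size 3.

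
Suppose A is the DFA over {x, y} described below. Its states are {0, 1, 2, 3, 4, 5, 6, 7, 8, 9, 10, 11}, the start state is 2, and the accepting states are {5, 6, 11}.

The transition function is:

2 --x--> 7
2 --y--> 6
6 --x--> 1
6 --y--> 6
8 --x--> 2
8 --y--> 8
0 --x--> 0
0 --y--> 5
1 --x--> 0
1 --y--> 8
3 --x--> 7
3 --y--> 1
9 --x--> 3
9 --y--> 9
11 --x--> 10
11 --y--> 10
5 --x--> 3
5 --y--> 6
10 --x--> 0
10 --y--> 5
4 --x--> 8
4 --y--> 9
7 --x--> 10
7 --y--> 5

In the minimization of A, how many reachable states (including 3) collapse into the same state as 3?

Reachable states from the start: {0,1,2,3,5,6,7,8,10}. Unreachable: {4,9,11} — drop them.
Start with accepting vs non-accepting: {5,6} | {0,1,2,3,7,8,10}.
Split {0,1,2,3,7,8,10} by δ(·,y) → {0,2,7,10} and {1,3,8}.
The partition is now stable with 3 blocks: {5,6} | {0,2,7,10} | {1,3,8}.
The equivalence class containing 3 is {1,3,8}, of size 3.

3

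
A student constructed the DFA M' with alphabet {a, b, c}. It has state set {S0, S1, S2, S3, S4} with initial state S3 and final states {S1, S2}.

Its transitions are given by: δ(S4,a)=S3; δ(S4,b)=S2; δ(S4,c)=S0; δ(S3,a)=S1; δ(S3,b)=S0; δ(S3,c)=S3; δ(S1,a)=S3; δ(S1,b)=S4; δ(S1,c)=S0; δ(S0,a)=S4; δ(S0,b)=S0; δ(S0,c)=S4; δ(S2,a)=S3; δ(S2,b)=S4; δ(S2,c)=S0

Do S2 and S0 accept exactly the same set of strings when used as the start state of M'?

No

All states are reachable from the start state.
P0 = {S1,S2} | {S0,S3,S4}.
Refine {S0,S3,S4} on symbol a: members go to different blocks, giving {S0,S4} and {S3}.
On input a, block {S0,S4} splits into {S0} and {S4}.
No further refinement is possible. Final partition (4 blocks): {S1,S2} | {S0} | {S3} | {S4}.
S2 and S0 end up in different blocks, so they are distinguishable. For instance, the string 'ε' is accepted from only S2.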